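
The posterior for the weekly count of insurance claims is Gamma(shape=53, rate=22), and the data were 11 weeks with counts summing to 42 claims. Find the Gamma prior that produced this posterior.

Gamma(shape=11, rate=11)

Gamma–Poisson conjugacy: posterior shape = α + Σxᵢ, posterior rate = β + n.
So α = 53 − 42 = 11 and β = 22 − 11 = 11.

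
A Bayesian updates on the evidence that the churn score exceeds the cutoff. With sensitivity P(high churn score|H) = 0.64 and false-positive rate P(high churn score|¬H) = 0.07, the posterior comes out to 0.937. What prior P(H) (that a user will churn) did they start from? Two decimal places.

P(H) = 0.62

Bayes' rule in odds form gives O(H|E) = O(H)·[P(E|H)/P(E|¬H)], hence O(H) = O(H|E)/LR.
Posterior odds = 0.937/(1−0.937) = 14.8730. LR = 0.64/0.07 = 9.1429.
Prior odds = 14.8730/9.1429 = 1.6267, so P(H) = 1.6267/(1+1.6267) ≈ 0.62.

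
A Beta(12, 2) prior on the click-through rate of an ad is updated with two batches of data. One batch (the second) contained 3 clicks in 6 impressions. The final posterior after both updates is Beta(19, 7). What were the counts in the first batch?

4 clicks and 2 non-clicks

Because Beta–binomial updating is additive in the counts, the combined data contributed (α_post−α_prior, β_post−β_prior) successes and failures.
Total across both batches: 19−12=7 clicks, 7−2=5 non-clicks.
Subtract the second batch: 7−3=4 clicks and 5−3=2 non-clicks.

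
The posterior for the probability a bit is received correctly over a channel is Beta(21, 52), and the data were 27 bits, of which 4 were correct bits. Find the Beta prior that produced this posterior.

Beta(17, 29)

Under Beta–binomial conjugacy the posterior parameters are (α+s, β+f).
So α = 21 − 4 = 17 and β = 52 − 23 = 29.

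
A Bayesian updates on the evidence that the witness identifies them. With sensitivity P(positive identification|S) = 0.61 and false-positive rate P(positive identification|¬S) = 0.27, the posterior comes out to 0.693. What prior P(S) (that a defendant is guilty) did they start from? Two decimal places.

P(S) = 0.50

Bayes' rule in odds form gives O(S|E) = O(S)·[P(E|S)/P(E|¬S)], hence O(S) = O(S|E)/LR.
Posterior odds = 0.693/(1−0.693) = 2.2573. LR = 0.61/0.27 = 2.2593.
Prior odds = 2.2573/2.2593 = 0.9991, so P(S) = 0.9991/(1+0.9991) ≈ 0.50.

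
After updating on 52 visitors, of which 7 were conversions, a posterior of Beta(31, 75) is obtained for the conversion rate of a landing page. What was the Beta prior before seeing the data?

Beta(24, 30)

A Beta(α, β) prior with s successes and f failures in binomial data gives a Beta(α+s, β+f) posterior.
Subtract the data counts: 31−7=24, 75−45=30.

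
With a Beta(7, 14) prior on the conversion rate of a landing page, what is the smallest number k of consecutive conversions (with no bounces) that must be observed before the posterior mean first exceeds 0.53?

After k conversions and 0 bounces the posterior is Beta(7+k, 14), with mean (7+k)/(7+14+k).
Set (7+k)/(21+k) > 0.53 and solve: k > (0.53·21 − 7)/(1 − 0.53) = 8.787.
The smallest integer exceeding 8.787 is 9.

k = 9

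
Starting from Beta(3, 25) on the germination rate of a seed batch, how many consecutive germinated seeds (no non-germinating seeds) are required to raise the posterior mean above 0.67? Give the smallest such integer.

k = 48

After k germinated seeds and 0 non-germinating seeds the posterior is Beta(3+k, 25), with mean (3+k)/(3+25+k).
Set (3+k)/(28+k) > 0.67 and solve: k > (0.67·28 − 3)/(1 − 0.67) = 47.758.
The smallest integer exceeding 47.758 is 48, and checking k=48: (51)/(76) = 0.6711 > 0.67.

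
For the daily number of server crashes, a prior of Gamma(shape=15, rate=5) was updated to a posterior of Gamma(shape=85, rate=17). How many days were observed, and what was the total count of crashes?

n = 12 days with total 70 crashes

A Gamma(α, β) prior (rate parametrization) on a Poisson rate with n observations summing to S gives posterior Gamma(α+S, β+n).
Matching: Σxᵢ = 85 − 15 = 70 and n = 17 − 5 = 12.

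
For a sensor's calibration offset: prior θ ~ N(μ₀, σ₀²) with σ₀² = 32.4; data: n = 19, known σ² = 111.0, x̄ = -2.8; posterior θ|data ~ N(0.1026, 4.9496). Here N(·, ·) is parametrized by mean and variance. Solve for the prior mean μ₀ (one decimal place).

μ₀ = 16.2

The posterior mean is a precision-weighted average: μ_n = (τ₀μ₀ + τ_data·x̄)/(τ₀+τ_data), with τ₀=1/σ₀² and τ_data=n/σ².
Here τ₀ = 1/32.4 = 0.030864 and τ_data = 19/111.0 = 0.171171, so τ_n = 0.202035.
Rearranging for μ₀: μ₀ = (μ_n·τ_n − τ_data·x̄)/τ₀ = (0.1026·0.202035 − 0.171171·-2.8) / 0.030864 = 0.500008/0.030864 ≈ 16.2.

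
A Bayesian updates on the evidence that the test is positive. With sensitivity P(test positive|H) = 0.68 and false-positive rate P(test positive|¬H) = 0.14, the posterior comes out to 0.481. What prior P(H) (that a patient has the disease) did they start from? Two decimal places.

In odds form, posterior odds = prior odds × likelihood ratio, so prior odds = posterior odds ÷ LR.
Posterior odds = 0.481/(1−0.481) = 0.9268. LR = 0.68/0.14 = 4.8571.
Prior odds = 0.9268/4.8571 = 0.1908, so P(H) = 0.1908/(1+0.1908) ≈ 0.16.

P(H) = 0.16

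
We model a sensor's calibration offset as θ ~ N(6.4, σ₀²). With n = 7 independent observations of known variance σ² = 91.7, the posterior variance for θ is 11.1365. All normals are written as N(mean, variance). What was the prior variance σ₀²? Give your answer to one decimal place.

Posterior precision equals prior precision plus data precision: 1/σ_n² = 1/σ₀² + n/σ².
So 1/σ₀² = 1/11.1365 − 7/91.7 = 0.089795 − 0.076336 = 0.013459.
Hence σ₀² = 1/0.013459 ≈ 74.3.

σ₀² = 74.3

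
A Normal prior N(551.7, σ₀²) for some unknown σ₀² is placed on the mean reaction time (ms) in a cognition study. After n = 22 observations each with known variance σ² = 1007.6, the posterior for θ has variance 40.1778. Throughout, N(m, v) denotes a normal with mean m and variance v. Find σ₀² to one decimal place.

σ₀² = 327.3

Posterior precision equals prior precision plus data precision: 1/σ_n² = 1/σ₀² + n/σ².
So 1/σ₀² = 1/40.1778 − 22/1007.6 = 0.024889 − 0.021834 = 0.003055.
Hence σ₀² = 1/0.003055 ≈ 327.3.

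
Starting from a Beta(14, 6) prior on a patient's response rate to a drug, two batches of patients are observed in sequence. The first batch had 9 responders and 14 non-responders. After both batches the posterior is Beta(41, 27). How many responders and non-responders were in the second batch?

18 responders and 7 non-responders

Sequential conjugate updates are equivalent to a single update on the pooled data, so total successes = posterior α − prior α and total failures = posterior β − prior β.
Total across both batches: 41−14=27 responders, 27−6=21 non-responders.
Subtract the first batch: 27−9=18 responders and 21−14=7 non-responders.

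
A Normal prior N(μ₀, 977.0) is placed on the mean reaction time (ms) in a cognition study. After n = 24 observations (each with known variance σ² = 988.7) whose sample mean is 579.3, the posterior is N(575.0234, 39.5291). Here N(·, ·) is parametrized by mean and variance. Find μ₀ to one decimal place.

μ₀ = 473.6

The posterior mean is a precision-weighted average: μ_n = (τ₀μ₀ + τ_data·x̄)/(τ₀+τ_data), with τ₀=1/σ₀² and τ_data=n/σ².
Here τ₀ = 1/977.0 = 0.001024 and τ_data = 24/988.7 = 0.024274, so τ_n = 0.025298.
Rearranging for μ₀: μ₀ = (μ_n·τ_n − τ_data·x̄)/τ₀ = (575.0234·0.025298 − 0.024274·579.3) / 0.001024 = 0.485014/0.001024 ≈ 473.6.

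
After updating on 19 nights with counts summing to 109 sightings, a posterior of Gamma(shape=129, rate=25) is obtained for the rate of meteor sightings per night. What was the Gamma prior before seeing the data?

Gamma(shape=20, rate=6)

Gamma–Poisson conjugacy: posterior shape = α + Σxᵢ, posterior rate = β + n.
So α = 129 − 109 = 20 and β = 25 − 19 = 6.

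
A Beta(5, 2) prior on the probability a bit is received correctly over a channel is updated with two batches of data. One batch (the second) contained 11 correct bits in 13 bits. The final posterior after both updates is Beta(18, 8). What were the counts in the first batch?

Sequential conjugate updates are equivalent to a single update on the pooled data, so total successes = posterior α − prior α and total failures = posterior β − prior β.
Total across both batches: 18−5=13 correct bits, 8−2=6 errors.
Subtract the second batch: 13−11=2 correct bits and 6−2=4 errors.

2 correct bits and 4 errors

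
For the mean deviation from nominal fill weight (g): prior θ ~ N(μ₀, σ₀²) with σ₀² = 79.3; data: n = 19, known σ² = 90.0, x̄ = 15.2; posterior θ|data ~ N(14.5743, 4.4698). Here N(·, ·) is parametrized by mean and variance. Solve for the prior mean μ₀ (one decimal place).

With known observation variance, the Normal–Normal posterior has precision τ_n = τ₀ + n/σ² and mean μ_n = (τ₀μ₀ + (n/σ²)x̄)/τ_n.
Here τ₀ = 1/79.3 = 0.012610 and τ_data = 19/90.0 = 0.211111, so τ_n = 0.223721.
Rearranging for μ₀: μ₀ = (μ_n·τ_n − τ_data·x̄)/τ₀ = (14.5743·0.223721 − 0.211111·15.2) / 0.012610 = 0.051690/0.012610 ≈ 4.1.

μ₀ = 4.1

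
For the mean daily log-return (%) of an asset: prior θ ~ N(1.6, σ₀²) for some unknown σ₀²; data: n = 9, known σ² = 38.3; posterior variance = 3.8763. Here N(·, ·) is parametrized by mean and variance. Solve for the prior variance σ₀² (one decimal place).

σ₀² = 43.5

Posterior precision equals prior precision plus data precision: 1/σ_n² = 1/σ₀² + n/σ².
So 1/σ₀² = 1/3.8763 − 9/38.3 = 0.257978 − 0.234987 = 0.022991.
Hence σ₀² = 1/0.022991 ≈ 43.5.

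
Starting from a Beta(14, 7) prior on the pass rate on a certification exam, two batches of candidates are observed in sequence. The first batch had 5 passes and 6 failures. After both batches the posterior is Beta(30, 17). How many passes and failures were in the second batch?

11 passes and 4 failures

Because Beta–binomial updating is additive in the counts, the combined data contributed (α_post−α_prior, β_post−β_prior) successes and failures.
Total across both batches: 30−14=16 passes, 17−7=10 failures.
Subtract the first batch: 16−5=11 passes and 10−6=4 failures.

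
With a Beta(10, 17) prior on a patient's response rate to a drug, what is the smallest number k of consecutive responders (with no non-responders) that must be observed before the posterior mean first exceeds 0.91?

k = 162

After k responders and 0 non-responders the posterior is Beta(10+k, 17), with mean (10+k)/(10+17+k).
Set (10+k)/(27+k) > 0.91 and solve: k > (0.91·27 − 10)/(1 − 0.91) = 161.889.
The smallest integer exceeding 161.889 is 162.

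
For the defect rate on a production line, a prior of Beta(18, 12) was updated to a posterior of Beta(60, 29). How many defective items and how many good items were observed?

42 defective items and 17 good items

Under Beta–binomial conjugacy the posterior parameters are (α+s, β+f).
Match parameters: s=60−18=42, f=29−12=17.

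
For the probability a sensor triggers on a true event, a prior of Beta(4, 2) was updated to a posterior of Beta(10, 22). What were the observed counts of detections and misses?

6 detections and 20 misses

A Beta(α, β) prior with s successes and f failures in binomial data gives a Beta(α+s, β+f) posterior.
Match parameters: s=10−4=6, f=22−2=20.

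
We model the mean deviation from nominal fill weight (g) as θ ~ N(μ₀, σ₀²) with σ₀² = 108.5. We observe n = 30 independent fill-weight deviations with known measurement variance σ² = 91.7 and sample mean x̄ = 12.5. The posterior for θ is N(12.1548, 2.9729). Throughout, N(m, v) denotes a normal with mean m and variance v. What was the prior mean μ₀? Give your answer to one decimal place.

With known observation variance, the Normal–Normal posterior has precision τ_n = τ₀ + n/σ² and mean μ_n = (τ₀μ₀ + (n/σ²)x̄)/τ_n.
Here τ₀ = 1/108.5 = 0.009217 and τ_data = 30/91.7 = 0.327154, so τ_n = 0.336371.
Rearranging for μ₀: μ₀ = (μ_n·τ_n − τ_data·x̄)/τ₀ = (12.1548·0.336371 − 0.327154·12.5) / 0.009217 = -0.000903/0.009217 ≈ -0.1.

μ₀ = -0.1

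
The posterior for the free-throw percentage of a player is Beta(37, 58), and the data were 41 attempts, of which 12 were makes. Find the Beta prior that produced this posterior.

Beta(25, 29)

Beta is conjugate to the binomial likelihood: posterior = Beta(α+s, β+f).
So α = 37 − 12 = 25 and β = 58 − 29 = 29.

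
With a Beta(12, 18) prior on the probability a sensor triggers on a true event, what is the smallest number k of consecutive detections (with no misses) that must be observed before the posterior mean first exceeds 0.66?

After k detections and 0 misses the posterior is Beta(12+k, 18), with mean (12+k)/(12+18+k).
Set (12+k)/(30+k) > 0.66 and solve: k > (0.66·30 − 12)/(1 − 0.66) = 22.941.
The smallest integer exceeding 22.941 is 23, and checking k=23: (35)/(53) = 0.6604 > 0.66.

k = 23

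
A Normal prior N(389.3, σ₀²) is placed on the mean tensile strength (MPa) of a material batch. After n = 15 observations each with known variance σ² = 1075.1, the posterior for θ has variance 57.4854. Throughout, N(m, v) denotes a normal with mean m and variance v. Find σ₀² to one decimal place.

σ₀² = 290.4

Posterior precision equals prior precision plus data precision: 1/σ_n² = 1/σ₀² + n/σ².
So 1/σ₀² = 1/57.4854 − 15/1075.1 = 0.017396 − 0.013952 = 0.003444.
Hence σ₀² = 1/0.003444 ≈ 290.4.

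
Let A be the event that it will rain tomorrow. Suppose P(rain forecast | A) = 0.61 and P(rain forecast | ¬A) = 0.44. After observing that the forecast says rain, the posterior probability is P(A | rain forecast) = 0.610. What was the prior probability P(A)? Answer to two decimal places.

P(A) = 0.53

Bayes' rule in odds form gives O(A|E) = O(A)·[P(E|A)/P(E|¬A)], hence O(A) = O(A|E)/LR.
Posterior odds = 0.610/(1−0.610) = 1.5641. LR = 0.61/0.44 = 1.3864.
Prior odds = 1.5641/1.3864 = 1.1282, so P(A) = 1.1282/(1+1.1282) ≈ 0.53.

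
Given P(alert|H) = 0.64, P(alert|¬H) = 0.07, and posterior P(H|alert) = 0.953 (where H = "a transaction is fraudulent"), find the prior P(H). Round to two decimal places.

In odds form, posterior odds = prior odds × likelihood ratio, so prior odds = posterior odds ÷ LR.
Posterior odds = 0.953/(1−0.953) = 20.2766. LR = 0.64/0.07 = 9.1429.
Prior odds = 20.2766/9.1429 = 2.2177, so P(H) = 2.2177/(1+2.2177) ≈ 0.69.

P(H) = 0.69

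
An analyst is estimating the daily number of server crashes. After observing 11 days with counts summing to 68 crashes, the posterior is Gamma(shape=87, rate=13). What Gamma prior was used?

Gamma(shape=19, rate=2)

A Gamma(α, β) prior (rate parametrization) on a Poisson rate with n observations summing to S gives posterior Gamma(α+S, β+n).
So α = 87 − 68 = 19 and β = 13 − 11 = 2.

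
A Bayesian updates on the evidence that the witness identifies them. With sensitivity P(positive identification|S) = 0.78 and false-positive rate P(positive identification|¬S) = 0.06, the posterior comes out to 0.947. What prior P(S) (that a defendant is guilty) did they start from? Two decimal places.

P(S) = 0.58

Bayes' rule in odds form gives O(S|E) = O(S)·[P(E|S)/P(E|¬S)], hence O(S) = O(S|E)/LR.
Posterior odds = 0.947/(1−0.947) = 17.8679. LR = 0.78/0.06 = 13.0000.
Prior odds = 17.8679/13.0000 = 1.3745, so P(S) = 1.3745/(1+1.3745) ≈ 0.58.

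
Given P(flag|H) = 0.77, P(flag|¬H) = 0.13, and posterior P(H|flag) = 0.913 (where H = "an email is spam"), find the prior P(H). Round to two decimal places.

Bayes' rule in odds form gives O(H|E) = O(H)·[P(E|H)/P(E|¬H)], hence O(H) = O(H|E)/LR.
Posterior odds = 0.913/(1−0.913) = 10.4943. LR = 0.77/0.13 = 5.9231.
Prior odds = 10.4943/5.9231 = 1.7718, so P(H) = 1.7718/(1+1.7718) ≈ 0.64.

P(H) = 0.64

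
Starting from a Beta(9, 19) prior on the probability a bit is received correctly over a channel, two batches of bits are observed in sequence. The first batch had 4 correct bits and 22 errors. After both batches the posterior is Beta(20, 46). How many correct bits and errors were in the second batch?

7 correct bits and 5 errors

Sequential conjugate updates are equivalent to a single update on the pooled data, so total successes = posterior α − prior α and total failures = posterior β − prior β.
Total across both batches: 20−9=11 correct bits, 46−19=27 errors.
Subtract the first batch: 11−4=7 correct bits and 27−22=5 errors.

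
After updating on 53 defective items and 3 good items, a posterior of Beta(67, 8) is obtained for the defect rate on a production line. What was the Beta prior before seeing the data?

Beta(14, 5)

A Beta(a, b) prior with s successes and f failures in binomial data gives a Beta(a+s, b+f) posterior.
Subtract the data counts: 67−53=14, 8−3=5.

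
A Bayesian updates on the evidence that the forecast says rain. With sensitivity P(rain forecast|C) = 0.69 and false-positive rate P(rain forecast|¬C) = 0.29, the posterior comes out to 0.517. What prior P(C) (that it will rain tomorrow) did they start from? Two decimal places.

P(C) = 0.31

In odds form, posterior odds = prior odds × likelihood ratio, so prior odds = posterior odds ÷ LR.
Posterior odds = 0.517/(1−0.517) = 1.0704. LR = 0.69/0.29 = 2.3793.
Prior odds = 1.0704/2.3793 = 0.4499, so P(C) = 0.4499/(1+0.4499) ≈ 0.31.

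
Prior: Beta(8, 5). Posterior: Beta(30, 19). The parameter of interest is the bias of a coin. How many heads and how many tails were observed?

Under Beta–binomial conjugacy the posterior parameters are (a+s, b+f).
Match parameters: s=30−8=22, f=19−5=14.

22 heads and 14 tails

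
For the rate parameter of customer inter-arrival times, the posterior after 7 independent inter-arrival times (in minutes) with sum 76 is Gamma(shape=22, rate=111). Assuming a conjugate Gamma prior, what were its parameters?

Gamma(shape=15, rate=35)

Gamma–exponential conjugacy: posterior shape = α + n, posterior rate = β + Σtᵢ.
So α = 22 − 7 = 15 and β = 111 − 76 = 35.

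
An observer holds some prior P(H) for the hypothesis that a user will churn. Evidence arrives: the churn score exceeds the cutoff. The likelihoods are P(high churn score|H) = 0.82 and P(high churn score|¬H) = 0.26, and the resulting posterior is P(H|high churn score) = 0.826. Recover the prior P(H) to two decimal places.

Bayes' rule in odds form gives O(H|E) = O(H)·[P(E|H)/P(E|¬H)], hence O(H) = O(H|E)/LR.
Posterior odds = 0.826/(1−0.826) = 4.7471. LR = 0.82/0.26 = 3.1538.
Prior odds = 4.7471/3.1538 = 1.5052, so P(H) = 1.5052/(1+1.5052) ≈ 0.60.

P(H) = 0.60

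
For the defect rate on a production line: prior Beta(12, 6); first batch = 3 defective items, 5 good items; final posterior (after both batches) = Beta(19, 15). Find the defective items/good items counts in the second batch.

Sequential conjugate updates are equivalent to a single update on the pooled data, so total successes = posterior α − prior α and total failures = posterior β − prior β.
Total across both batches: 19−12=7 defective items, 15−6=9 good items.
Subtract the first batch: 7−3=4 defective items and 9−5=4 good items.

4 defective items and 4 good items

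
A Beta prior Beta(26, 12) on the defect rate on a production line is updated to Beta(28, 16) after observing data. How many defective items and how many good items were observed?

2 defective items and 4 good items

Beta is conjugate to the binomial likelihood: posterior = Beta(a+s, b+f).
So s = 28 − 26 = 2 and f = 16 − 12 = 4.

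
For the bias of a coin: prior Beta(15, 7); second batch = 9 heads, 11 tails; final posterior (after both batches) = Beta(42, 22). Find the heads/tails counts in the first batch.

Because Beta–binomial updating is additive in the counts, the combined data contributed (α_post−α_prior, β_post−β_prior) successes and failures.
Total across both batches: 42−15=27 heads, 22−7=15 tails.
Subtract the second batch: 27−9=18 heads and 15−11=4 tails.

18 heads and 4 tails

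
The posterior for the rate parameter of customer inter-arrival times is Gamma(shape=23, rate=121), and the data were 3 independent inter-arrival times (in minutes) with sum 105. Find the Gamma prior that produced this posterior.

Gamma(shape=20, rate=16)

Gamma–exponential conjugacy: posterior shape = α + n, posterior rate = β + Σtᵢ.
So α = 23 − 3 = 20 and β = 121 − 105 = 16.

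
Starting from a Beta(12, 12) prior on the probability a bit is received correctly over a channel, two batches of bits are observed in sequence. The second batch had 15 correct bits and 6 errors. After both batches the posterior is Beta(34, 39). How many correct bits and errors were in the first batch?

7 correct bits and 21 errors

Because Beta–binomial updating is additive in the counts, the combined data contributed (α_post−α_prior, β_post−β_prior) successes and failures.
Total across both batches: 34−12=22 correct bits, 39−12=27 errors.
Subtract the second batch: 22−15=7 correct bits and 27−6=21 errors.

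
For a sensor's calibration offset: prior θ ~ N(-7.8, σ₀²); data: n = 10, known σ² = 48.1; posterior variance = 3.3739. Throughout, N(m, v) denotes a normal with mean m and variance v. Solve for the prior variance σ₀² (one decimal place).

For the Normal–Normal model with known σ², precisions add: τ_n = τ₀ + n/σ².
So 1/σ₀² = 1/3.3739 − 10/48.1 = 0.296393 − 0.207900 = 0.088493.
Hence σ₀² = 1/0.088493 ≈ 11.3.

σ₀² = 11.3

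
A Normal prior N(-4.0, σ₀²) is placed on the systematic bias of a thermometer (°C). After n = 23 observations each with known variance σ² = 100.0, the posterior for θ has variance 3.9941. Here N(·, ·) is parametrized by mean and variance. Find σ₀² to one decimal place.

σ₀² = 49.1

Posterior precision equals prior precision plus data precision: 1/σ_n² = 1/σ₀² + n/σ².
So 1/σ₀² = 1/3.9941 − 23/100.0 = 0.250369 − 0.230000 = 0.020369.
Hence σ₀² = 1/0.020369 ≈ 49.1.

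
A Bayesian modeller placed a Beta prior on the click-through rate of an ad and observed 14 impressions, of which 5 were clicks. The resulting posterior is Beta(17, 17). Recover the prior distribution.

Beta(12, 8)

Beta is conjugate to the binomial likelihood: posterior = Beta(α+s, β+f).
So α = 17 − 5 = 12 and β = 17 − 9 = 8.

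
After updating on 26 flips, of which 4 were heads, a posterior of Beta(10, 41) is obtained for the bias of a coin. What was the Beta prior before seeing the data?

Beta(6, 19)

A Beta(a, b) prior with s successes and f failures in binomial data gives a Beta(a+s, b+f) posterior.
So a = 10 − 4 = 6 and b = 41 − 22 = 19.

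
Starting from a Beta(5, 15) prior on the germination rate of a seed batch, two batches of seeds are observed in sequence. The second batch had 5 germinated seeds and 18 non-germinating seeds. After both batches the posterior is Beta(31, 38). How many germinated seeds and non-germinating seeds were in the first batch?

21 germinated seeds and 5 non-germinating seeds

Because Beta–binomial updating is additive in the counts, the combined data contributed (α_post−α_prior, β_post−β_prior) successes and failures.
Total across both batches: 31−5=26 germinated seeds, 38−15=23 non-germinating seeds.
Subtract the second batch: 26−5=21 germinated seeds and 23−18=5 non-germinating seeds.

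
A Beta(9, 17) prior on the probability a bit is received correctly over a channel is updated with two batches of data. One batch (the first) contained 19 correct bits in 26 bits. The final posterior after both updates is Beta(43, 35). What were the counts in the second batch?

15 correct bits and 11 errors

Sequential conjugate updates are equivalent to a single update on the pooled data, so total successes = posterior α − prior α and total failures = posterior β − prior β.
Total across both batches: 43−9=34 correct bits, 35−17=18 errors.
Subtract the first batch: 34−19=15 correct bits and 18−7=11 errors.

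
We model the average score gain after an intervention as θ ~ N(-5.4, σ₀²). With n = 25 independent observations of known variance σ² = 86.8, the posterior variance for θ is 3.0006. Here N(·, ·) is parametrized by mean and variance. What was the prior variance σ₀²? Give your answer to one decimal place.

σ₀² = 22.1

For the Normal–Normal model with known σ², precisions add: τ_n = τ₀ + n/σ².
So 1/σ₀² = 1/3.0006 − 25/86.8 = 0.333267 − 0.288018 = 0.045249.
Hence σ₀² = 1/0.045249 ≈ 22.1.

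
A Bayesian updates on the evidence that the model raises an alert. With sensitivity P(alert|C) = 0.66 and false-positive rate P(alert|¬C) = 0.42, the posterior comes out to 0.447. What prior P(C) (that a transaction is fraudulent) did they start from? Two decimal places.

Bayes' rule in odds form gives O(C|E) = O(C)·[P(E|C)/P(E|¬C)], hence O(C) = O(C|E)/LR.
Posterior odds = 0.447/(1−0.447) = 0.8083. LR = 0.66/0.42 = 1.5714.
Prior odds = 0.8083/1.5714 = 0.5144, so P(C) = 0.5144/(1+0.5144) ≈ 0.34.

P(C) = 0.34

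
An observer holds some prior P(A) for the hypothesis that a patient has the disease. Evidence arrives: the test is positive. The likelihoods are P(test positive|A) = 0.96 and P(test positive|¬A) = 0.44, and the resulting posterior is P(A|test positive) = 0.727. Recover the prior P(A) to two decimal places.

In odds form, posterior odds = prior odds × likelihood ratio, so prior odds = posterior odds ÷ LR.
Posterior odds = 0.727/(1−0.727) = 2.6630. LR = 0.96/0.44 = 2.1818.
Prior odds = 2.6630/2.1818 = 1.2206, so P(A) = 1.2206/(1+1.2206) ≈ 0.55.

P(A) = 0.55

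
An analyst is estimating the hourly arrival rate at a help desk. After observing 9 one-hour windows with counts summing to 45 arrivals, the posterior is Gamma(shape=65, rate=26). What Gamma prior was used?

Gamma–Poisson conjugacy: posterior shape = α + Σxᵢ, posterior rate = β + n.
So α = 65 − 45 = 20 and β = 26 − 9 = 17.

Gamma(shape=20, rate=17)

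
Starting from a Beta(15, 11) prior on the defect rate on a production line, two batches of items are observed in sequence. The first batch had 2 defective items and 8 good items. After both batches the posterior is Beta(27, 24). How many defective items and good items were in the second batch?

Sequential conjugate updates are equivalent to a single update on the pooled data, so total successes = posterior α − prior α and total failures = posterior β − prior β.
Total across both batches: 27−15=12 defective items, 24−11=13 good items.
Subtract the first batch: 12−2=10 defective items and 13−8=5 good items.

10 defective items and 5 good items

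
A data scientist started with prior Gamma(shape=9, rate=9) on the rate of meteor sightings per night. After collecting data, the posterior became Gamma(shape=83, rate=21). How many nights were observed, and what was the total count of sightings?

n = 12 nights with total 74 sightings

Gamma–Poisson conjugacy: posterior shape = α + Σxᵢ, posterior rate = β + n.
Matching: Σxᵢ = 83 − 9 = 74 and n = 21 − 9 = 12.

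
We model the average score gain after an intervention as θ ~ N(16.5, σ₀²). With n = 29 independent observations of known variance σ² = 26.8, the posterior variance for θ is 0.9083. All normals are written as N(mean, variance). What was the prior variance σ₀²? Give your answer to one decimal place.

σ₀² = 53.0

For the Normal–Normal model with known σ², precisions add: τ_n = τ₀ + n/σ².
So 1/σ₀² = 1/0.9083 − 29/26.8 = 1.100958 − 1.082090 = 0.018868.
Hence σ₀² = 1/0.018868 ≈ 53.0.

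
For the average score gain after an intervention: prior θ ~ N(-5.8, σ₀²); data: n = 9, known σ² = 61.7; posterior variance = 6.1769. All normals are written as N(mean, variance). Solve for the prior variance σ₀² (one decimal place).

σ₀² = 62.4

Posterior precision equals prior precision plus data precision: 1/σ_n² = 1/σ₀² + n/σ².
So 1/σ₀² = 1/6.1769 − 9/61.7 = 0.161894 − 0.145867 = 0.016027.
Hence σ₀² = 1/0.016027 ≈ 62.4.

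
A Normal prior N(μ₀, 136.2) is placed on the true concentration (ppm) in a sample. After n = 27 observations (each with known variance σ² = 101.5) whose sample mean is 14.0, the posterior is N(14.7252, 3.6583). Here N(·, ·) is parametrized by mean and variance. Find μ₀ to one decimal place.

The posterior mean is a precision-weighted average: μ_n = (τ₀μ₀ + τ_data·x̄)/(τ₀+τ_data), with τ₀=1/σ₀² and τ_data=n/σ².
Here τ₀ = 1/136.2 = 0.007342 and τ_data = 27/101.5 = 0.266010, so τ_n = 0.273352.
Rearranging for μ₀: μ₀ = (μ_n·τ_n − τ_data·x̄)/τ₀ = (14.7252·0.273352 − 0.266010·14.0) / 0.007342 = 0.301023/0.007342 ≈ 41.0.

μ₀ = 41.0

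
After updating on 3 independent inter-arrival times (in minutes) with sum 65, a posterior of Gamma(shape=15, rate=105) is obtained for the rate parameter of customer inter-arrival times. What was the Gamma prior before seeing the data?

Gamma(shape=12, rate=40)

For an exponential likelihood with a Gamma(α, β) prior on the rate, n observations with total T give posterior Gamma(α+n, β+T).
So α = 15 − 3 = 12 and β = 105 − 65 = 40.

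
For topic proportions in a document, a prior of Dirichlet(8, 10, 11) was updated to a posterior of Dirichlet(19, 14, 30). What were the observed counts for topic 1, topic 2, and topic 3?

For a Dirichlet(α) prior with multinomial counts c, the posterior is Dirichlet(α + c) componentwise.
Counts are posterior − prior componentwise: 19−8=11, 14−10=4, 30−11=19.

counts (11, 4, 19)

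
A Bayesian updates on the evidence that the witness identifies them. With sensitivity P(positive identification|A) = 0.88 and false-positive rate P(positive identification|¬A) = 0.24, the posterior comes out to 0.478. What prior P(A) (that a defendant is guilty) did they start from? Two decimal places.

Bayes' rule in odds form gives O(A|E) = O(A)·[P(E|A)/P(E|¬A)], hence O(A) = O(A|E)/LR.
Posterior odds = 0.478/(1−0.478) = 0.9157. LR = 0.88/0.24 = 3.6667.
Prior odds = 0.9157/3.6667 = 0.2497, so P(A) = 0.2497/(1+0.2497) ≈ 0.20.

P(A) = 0.20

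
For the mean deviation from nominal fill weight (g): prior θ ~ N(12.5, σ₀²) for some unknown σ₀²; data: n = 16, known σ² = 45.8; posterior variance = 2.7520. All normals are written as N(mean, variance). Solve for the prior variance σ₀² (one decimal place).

Posterior precision equals prior precision plus data precision: 1/σ_n² = 1/σ₀² + n/σ².
So 1/σ₀² = 1/2.7520 − 16/45.8 = 0.363372 − 0.349345 = 0.014027.
Hence σ₀² = 1/0.014027 ≈ 71.3.

σ₀² = 71.3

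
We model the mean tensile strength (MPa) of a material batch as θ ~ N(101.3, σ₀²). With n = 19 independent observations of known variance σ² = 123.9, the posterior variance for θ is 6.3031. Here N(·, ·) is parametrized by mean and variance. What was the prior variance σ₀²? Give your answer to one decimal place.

σ₀² = 188.6

Posterior precision equals prior precision plus data precision: 1/σ_n² = 1/σ₀² + n/σ².
So 1/σ₀² = 1/6.3031 − 19/123.9 = 0.158652 − 0.153349 = 0.005303.
Hence σ₀² = 1/0.005303 ≈ 188.6.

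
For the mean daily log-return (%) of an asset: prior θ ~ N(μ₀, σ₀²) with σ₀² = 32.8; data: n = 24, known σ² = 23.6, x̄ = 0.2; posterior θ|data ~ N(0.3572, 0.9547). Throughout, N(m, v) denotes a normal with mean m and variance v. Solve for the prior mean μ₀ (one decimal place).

With known observation variance, the Normal–Normal posterior has precision τ_n = τ₀ + n/σ² and mean μ_n = (τ₀μ₀ + (n/σ²)x̄)/τ_n.
Here τ₀ = 1/32.8 = 0.030488 and τ_data = 24/23.6 = 1.016949, so τ_n = 1.047437.
Rearranging for μ₀: μ₀ = (μ_n·τ_n − τ_data·x̄)/τ₀ = (0.3572·1.047437 − 1.016949·0.2) / 0.030488 = 0.170755/0.030488 ≈ 5.6.

μ₀ = 5.6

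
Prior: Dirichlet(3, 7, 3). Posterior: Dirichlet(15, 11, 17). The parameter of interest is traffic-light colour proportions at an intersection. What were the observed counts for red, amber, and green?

For a Dirichlet(α) prior with multinomial counts c, the posterior is Dirichlet(α + c) componentwise.
Counts are posterior − prior componentwise: 15−3=12, 11−7=4, 17−3=14.

counts (12, 4, 14)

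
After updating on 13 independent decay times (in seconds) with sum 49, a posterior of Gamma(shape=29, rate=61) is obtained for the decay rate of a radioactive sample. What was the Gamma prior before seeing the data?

Gamma(shape=16, rate=12)

Gamma–exponential conjugacy: posterior shape = α + n, posterior rate = β + Σtᵢ.
So α = 29 − 13 = 16 and β = 61 − 49 = 12.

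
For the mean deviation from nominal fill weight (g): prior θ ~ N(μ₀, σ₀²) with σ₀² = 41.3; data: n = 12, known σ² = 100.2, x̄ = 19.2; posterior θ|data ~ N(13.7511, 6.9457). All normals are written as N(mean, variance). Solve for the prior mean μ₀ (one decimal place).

The posterior mean is a precision-weighted average: μ_n = (τ₀μ₀ + τ_data·x̄)/(τ₀+τ_data), with τ₀=1/σ₀² and τ_data=n/σ².
Here τ₀ = 1/41.3 = 0.024213 and τ_data = 12/100.2 = 0.119760, so τ_n = 0.143973.
Rearranging for μ₀: μ₀ = (μ_n·τ_n − τ_data·x̄)/τ₀ = (13.7511·0.143973 − 0.119760·19.2) / 0.024213 = -0.319605/0.024213 ≈ -13.2.

μ₀ = -13.2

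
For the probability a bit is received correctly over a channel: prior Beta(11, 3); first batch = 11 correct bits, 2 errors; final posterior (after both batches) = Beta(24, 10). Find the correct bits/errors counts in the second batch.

Sequential conjugate updates are equivalent to a single update on the pooled data, so total successes = posterior α − prior α and total failures = posterior β − prior β.
Total across both batches: 24−11=13 correct bits, 10−3=7 errors.
Subtract the first batch: 13−11=2 correct bits and 7−2=5 errors.

2 correct bits and 5 errors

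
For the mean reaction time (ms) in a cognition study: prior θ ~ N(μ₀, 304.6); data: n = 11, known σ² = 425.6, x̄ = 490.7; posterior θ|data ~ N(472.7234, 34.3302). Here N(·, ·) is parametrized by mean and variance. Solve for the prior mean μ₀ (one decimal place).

μ₀ = 331.2

The posterior mean is a precision-weighted average: μ_n = (τ₀μ₀ + τ_data·x̄)/(τ₀+τ_data), with τ₀=1/σ₀² and τ_data=n/σ².
Here τ₀ = 1/304.6 = 0.003283 and τ_data = 11/425.6 = 0.025846, so τ_n = 0.029129.
Rearranging for μ₀: μ₀ = (μ_n·τ_n − τ_data·x̄)/τ₀ = (472.7234·0.029129 − 0.025846·490.7) / 0.003283 = 1.087328/0.003283 ≈ 331.2.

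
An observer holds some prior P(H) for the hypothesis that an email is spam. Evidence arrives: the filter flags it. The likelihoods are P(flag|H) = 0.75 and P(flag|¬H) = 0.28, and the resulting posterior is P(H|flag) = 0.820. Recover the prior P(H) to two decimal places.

P(H) = 0.63

Bayes' rule in odds form gives O(H|E) = O(H)·[P(E|H)/P(E|¬H)], hence O(H) = O(H|E)/LR.
Posterior odds = 0.820/(1−0.820) = 4.5556. LR = 0.75/0.28 = 2.6786.
Prior odds = 4.5556/2.6786 = 1.7007, so P(H) = 1.7007/(1+1.7007) ≈ 0.63.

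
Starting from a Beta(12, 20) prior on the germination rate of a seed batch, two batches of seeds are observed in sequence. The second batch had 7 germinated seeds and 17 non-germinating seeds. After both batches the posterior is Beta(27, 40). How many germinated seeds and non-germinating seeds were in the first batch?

Because Beta–binomial updating is additive in the counts, the combined data contributed (α_post−α_prior, β_post−β_prior) successes and failures.
Total across both batches: 27−12=15 germinated seeds, 40−20=20 non-germinating seeds.
Subtract the second batch: 15−7=8 germinated seeds and 20−17=3 non-germinating seeds.

8 germinated seeds and 3 non-germinating seeds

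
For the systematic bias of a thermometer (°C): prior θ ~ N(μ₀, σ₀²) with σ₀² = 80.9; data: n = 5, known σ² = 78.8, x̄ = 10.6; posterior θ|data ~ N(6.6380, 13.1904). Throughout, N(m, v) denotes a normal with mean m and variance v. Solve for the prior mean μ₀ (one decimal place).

μ₀ = -13.7

The posterior mean is a precision-weighted average: μ_n = (τ₀μ₀ + τ_data·x̄)/(τ₀+τ_data), with τ₀=1/σ₀² and τ_data=n/σ².
Here τ₀ = 1/80.9 = 0.012361 and τ_data = 5/78.8 = 0.063452, so τ_n = 0.075813.
Rearranging for μ₀: μ₀ = (μ_n·τ_n − τ_data·x̄)/τ₀ = (6.6380·0.075813 − 0.063452·10.6) / 0.012361 = -0.169345/0.012361 ≈ -13.7.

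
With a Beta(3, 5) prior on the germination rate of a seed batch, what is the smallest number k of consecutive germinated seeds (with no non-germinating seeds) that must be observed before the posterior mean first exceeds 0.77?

k = 14

After k germinated seeds and 0 non-germinating seeds the posterior is Beta(3+k, 5), with mean (3+k)/(3+5+k).
Set (3+k)/(8+k) > 0.77 and solve: k > (0.77·8 − 3)/(1 − 0.77) = 13.739.
The smallest integer exceeding 13.739 is 14.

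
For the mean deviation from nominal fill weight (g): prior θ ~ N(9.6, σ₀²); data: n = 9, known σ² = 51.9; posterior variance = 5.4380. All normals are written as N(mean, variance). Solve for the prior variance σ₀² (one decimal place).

σ₀² = 95.4

For the Normal–Normal model with known σ², precisions add: τ_n = τ₀ + n/σ².
So 1/σ₀² = 1/5.4380 − 9/51.9 = 0.183891 − 0.173410 = 0.010481.
Hence σ₀² = 1/0.010481 ≈ 95.4.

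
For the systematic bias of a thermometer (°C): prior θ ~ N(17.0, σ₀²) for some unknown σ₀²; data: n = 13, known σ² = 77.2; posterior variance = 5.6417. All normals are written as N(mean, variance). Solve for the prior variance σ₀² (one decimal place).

Posterior precision equals prior precision plus data precision: 1/σ_n² = 1/σ₀² + n/σ².
So 1/σ₀² = 1/5.6417 − 13/77.2 = 0.177252 − 0.168394 = 0.008858.
Hence σ₀² = 1/0.008858 ≈ 112.9.

σ₀² = 112.9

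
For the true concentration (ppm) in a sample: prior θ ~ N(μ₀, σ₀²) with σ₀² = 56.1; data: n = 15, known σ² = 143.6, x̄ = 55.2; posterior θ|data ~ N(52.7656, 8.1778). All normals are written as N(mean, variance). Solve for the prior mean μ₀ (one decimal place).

The posterior mean is a precision-weighted average: μ_n = (τ₀μ₀ + τ_data·x̄)/(τ₀+τ_data), with τ₀=1/σ₀² and τ_data=n/σ².
Here τ₀ = 1/56.1 = 0.017825 and τ_data = 15/143.6 = 0.104457, so τ_n = 0.122282.
Rearranging for μ₀: μ₀ = (μ_n·τ_n − τ_data·x̄)/τ₀ = (52.7656·0.122282 − 0.104457·55.2) / 0.017825 = 0.686257/0.017825 ≈ 38.5.

μ₀ = 38.5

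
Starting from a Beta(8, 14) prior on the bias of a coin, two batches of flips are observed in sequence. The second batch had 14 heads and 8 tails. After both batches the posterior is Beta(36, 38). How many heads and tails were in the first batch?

Sequential conjugate updates are equivalent to a single update on the pooled data, so total successes = posterior α − prior α and total failures = posterior β − prior β.
Total across both batches: 36−8=28 heads, 38−14=24 tails.
Subtract the second batch: 28−14=14 heads and 24−8=16 tails.

14 heads and 16 tails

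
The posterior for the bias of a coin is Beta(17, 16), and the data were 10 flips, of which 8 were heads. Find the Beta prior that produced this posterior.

Beta(9, 14)

A Beta(a, b) prior with s successes and f failures in binomial data gives a Beta(a+s, b+f) posterior.
So a = 17 − 8 = 9 and b = 16 − 2 = 14.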